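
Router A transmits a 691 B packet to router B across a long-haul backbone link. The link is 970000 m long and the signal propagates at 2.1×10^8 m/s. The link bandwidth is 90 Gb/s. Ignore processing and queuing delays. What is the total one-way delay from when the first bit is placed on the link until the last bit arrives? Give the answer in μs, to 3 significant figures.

4620 μs

L = 691 × 8 = 5528 bits.
Transmission delay = L/R = 5528 / 90000000000 = 0.0614222 μs.
Propagation delay = d/s = 970000 m / 210000000 m/s = 4619.05 μs.
Total = 4620 μs.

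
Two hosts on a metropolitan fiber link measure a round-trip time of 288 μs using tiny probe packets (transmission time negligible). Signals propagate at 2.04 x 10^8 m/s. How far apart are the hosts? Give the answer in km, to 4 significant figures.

One-way propagation = RTT/2 = 144 μs.
d = s × t = 204000000 × 0.000144 = 29.38 km.

29.38 km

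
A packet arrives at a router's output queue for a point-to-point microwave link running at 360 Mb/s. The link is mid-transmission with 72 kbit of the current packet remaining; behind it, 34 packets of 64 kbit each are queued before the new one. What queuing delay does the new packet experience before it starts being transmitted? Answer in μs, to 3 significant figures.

Each queued packet: L/R = 64000/360000000 = 177.778 μs.
34 queued → 6044.44 μs.
Plus remaining 72000 bits of current packet: 200 μs.
Queuing delay = 6240 μs.

6240 μs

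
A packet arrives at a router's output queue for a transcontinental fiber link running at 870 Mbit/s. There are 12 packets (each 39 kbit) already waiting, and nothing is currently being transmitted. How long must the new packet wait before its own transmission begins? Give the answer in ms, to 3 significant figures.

0.538 ms

Each queued packet: L/R = 39000/870000000 = 0.0448276 ms.
12 queued → 0.537931 ms.
Queuing delay = 0.538 ms.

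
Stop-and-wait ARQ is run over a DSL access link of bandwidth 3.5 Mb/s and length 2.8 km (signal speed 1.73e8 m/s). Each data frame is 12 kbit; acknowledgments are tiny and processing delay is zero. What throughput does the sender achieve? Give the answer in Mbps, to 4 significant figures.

t_tx = L/R = 12000/3500000 = 0.00342857 s.
t_prop = 2800/173000000 = 1.6185e-05 s; RTT = 3.23699e-05 s.
Cycle = t_tx + RTT = 0.00346094 s.
Throughput = L / cycle = 12000 / 0.00346094 = 3.467 Mbps.

3.467 Mbps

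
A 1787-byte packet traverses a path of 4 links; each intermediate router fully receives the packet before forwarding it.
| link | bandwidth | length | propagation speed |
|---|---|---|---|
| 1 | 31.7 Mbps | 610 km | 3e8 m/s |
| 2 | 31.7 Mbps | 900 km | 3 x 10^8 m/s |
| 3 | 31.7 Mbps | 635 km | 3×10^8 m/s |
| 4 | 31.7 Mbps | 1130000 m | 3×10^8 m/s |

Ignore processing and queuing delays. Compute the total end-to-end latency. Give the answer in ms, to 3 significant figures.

12.7 ms

L = 1787 × 8 = 14296 bits.
Transmission delay per hop = L/R = 14296/31700000 = 0.450978 ms; 4 hops → 1.80391 ms.
Propagation delays (d/s per hop): 2.03333, 3, 2.11667, 3.76667 ms; sum = 10.9167 ms.
End-to-end = 12.7 ms.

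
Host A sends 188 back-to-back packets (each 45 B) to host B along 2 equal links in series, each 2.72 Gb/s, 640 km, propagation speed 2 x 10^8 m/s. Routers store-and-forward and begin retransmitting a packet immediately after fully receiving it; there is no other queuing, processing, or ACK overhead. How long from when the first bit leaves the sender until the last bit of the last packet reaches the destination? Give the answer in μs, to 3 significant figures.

6430 μs

Per-hop transmission t_tx = L/R = 360/2720000000 = 0.132353 μs.
Per-hop propagation t_prop = 640000/200000000 = 3200 μs.
Pipeline fill: first packet needs 2·t_tx to clear all hops; remaining 187 packets each add one t_tx.
Total = (2+188-1)·t_tx + 2·t_prop = 189·0.132353 + 2·3200 = 6430 μs.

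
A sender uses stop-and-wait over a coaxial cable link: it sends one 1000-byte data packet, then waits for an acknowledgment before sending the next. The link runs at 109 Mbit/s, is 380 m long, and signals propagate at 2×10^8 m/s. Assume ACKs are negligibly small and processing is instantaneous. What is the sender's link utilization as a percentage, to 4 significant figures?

95.08 %

t_tx = L/R = 8000/109000000 = 7.33945e-05 s.
t_prop = 380/200000000 = 1.9e-06 s; RTT = 3.8e-06 s.
Cycle = t_tx + RTT = 7.71945e-05 s.
Utilization = t_tx / cycle = 7.33945e-05/7.71945e-05 = 95.08 %.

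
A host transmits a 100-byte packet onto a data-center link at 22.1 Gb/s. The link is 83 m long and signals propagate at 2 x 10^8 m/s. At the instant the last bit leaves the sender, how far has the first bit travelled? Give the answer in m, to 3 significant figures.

7.24 m

t_tx = L/R = 800/22100000000 = 3.61991e-08 s.
Distance = s × t_tx = 200000000 × 3.61991e-08 = 7.24 m.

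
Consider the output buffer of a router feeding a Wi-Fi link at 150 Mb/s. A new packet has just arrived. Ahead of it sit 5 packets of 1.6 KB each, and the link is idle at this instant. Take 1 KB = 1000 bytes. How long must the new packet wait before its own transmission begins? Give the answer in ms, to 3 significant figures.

Each queued packet: L/R = 12800/150000000 = 0.0853333 ms.
5 queued → 0.426667 ms.
Queuing delay = 0.427 ms.

0.427 ms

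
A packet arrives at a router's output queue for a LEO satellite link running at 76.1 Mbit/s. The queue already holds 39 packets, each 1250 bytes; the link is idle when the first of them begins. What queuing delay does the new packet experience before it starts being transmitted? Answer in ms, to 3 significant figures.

Each queued packet: L/R = 10000/76100000 = 0.131406 ms.
39 queued → 5.12484 ms.
Queuing delay = 5.12 ms.

5.12 ms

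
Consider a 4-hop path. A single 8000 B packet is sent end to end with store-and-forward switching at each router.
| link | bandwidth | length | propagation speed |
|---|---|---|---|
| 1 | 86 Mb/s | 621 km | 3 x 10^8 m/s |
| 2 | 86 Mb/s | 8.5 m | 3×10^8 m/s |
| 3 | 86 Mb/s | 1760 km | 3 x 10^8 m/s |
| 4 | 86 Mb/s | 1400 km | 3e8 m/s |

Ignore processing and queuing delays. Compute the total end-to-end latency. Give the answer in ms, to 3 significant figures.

15.6 ms

L = 8000 × 8 = 64000 bits.
Transmission delay per hop = L/R = 64000/86000000 = 0.744186 ms; 4 hops → 2.97674 ms.
Propagation delays (d/s per hop): 2.07, 2.83333e-05, 5.86667, 4.66667 ms; sum = 12.6034 ms.
End-to-end = 15.6 ms.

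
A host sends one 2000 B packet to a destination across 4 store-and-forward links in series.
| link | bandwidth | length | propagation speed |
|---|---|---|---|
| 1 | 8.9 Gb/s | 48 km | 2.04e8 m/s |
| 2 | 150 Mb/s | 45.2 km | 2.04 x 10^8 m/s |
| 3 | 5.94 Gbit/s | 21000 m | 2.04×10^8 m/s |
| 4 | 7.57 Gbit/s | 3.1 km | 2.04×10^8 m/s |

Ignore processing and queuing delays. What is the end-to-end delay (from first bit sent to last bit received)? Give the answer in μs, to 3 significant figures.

688 μs

L = 2000 × 8 = 16000 bits.
Transmission delays (L/R per hop): 1.79775, 106.667, 2.6936, 2.11361 μs; sum = 113.272 μs.
Propagation delays (d/s per hop): 235.294, 221.569, 102.941, 15.1961 μs; sum = 575 μs.
End-to-end = 688 μs.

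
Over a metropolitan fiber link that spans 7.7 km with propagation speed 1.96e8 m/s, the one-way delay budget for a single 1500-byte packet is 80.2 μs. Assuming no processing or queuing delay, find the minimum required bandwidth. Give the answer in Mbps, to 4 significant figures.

293.3 Mbps

L = 12000 bits.
Propagation delay = 7700 / 196000000 = 39.2857 μs.
Transmission budget = 80.2 − 39.2857 = 40.9143 μs.
R ≥ L / t_tx = 12000 bits / 4.09143e-05 s = 293.3 Mbps.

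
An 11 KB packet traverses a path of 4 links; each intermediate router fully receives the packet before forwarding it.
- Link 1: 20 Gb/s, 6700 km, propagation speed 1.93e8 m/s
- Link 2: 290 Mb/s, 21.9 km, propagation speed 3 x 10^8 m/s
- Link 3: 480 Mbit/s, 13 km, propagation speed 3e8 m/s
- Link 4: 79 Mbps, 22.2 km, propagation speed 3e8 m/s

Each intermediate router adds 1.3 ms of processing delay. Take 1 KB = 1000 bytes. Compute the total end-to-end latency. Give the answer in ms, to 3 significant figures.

L = 88000 bits.
Transmission delays (L/R per hop): 0.0044, 0.303448, 0.183333, 1.11392 ms; sum = 1.60511 ms.
Propagation delays (d/s per hop): 34.715, 0.073, 0.0433333, 0.074 ms; sum = 34.9054 ms.
Processing at 3 router(s): 3 × 1.3 ms = 3.9 ms.
End-to-end = 40.4 ms.

40.4 ms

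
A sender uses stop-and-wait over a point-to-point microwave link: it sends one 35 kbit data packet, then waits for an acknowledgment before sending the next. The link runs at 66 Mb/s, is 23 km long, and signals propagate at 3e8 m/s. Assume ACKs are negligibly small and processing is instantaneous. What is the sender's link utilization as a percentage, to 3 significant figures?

77.6 %

t_tx = L/R = 35000/66000000 = 0.000530303 s.
t_prop = 23000/300000000 = 7.66667e-05 s; RTT = 0.000153333 s.
Cycle = t_tx + RTT = 0.000683636 s.
Utilization = t_tx / cycle = 0.000530303/0.000683636 = 77.6 %.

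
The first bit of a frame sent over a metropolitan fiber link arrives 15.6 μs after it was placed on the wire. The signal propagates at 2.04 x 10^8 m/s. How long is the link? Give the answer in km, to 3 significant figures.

3.18 km

d = s × t_prop = 204000000 × 1.56e-05 = 3.18 km.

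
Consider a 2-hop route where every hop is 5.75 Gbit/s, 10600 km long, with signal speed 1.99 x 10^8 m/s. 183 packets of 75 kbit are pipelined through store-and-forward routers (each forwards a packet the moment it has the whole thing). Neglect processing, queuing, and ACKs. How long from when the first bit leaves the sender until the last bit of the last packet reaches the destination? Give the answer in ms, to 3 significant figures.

109 ms

Per-hop transmission t_tx = L/R = 75000/5750000000 = 0.0130435 ms.
Per-hop propagation t_prop = 10600000/199000000 = 53.2663 ms.
Pipeline fill: first packet needs 2·t_tx to clear all hops; remaining 182 packets each add one t_tx.
Total = (2+183-1)·t_tx + 2·t_prop = 184·0.0130435 + 2·53.2663 = 109 ms.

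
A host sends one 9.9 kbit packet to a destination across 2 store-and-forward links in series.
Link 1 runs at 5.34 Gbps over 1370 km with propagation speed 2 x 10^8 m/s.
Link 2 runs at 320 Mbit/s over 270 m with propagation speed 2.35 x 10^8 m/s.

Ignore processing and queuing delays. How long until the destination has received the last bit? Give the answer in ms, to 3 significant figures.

L = 9900 bits.
Transmission delays (L/R per hop): 0.00185393, 0.0309375 ms; sum = 0.0327914 ms.
Propagation delays (d/s per hop): 6.85, 0.00114894 ms; sum = 6.85115 ms.
End-to-end = 6.88 ms.

6.88 ms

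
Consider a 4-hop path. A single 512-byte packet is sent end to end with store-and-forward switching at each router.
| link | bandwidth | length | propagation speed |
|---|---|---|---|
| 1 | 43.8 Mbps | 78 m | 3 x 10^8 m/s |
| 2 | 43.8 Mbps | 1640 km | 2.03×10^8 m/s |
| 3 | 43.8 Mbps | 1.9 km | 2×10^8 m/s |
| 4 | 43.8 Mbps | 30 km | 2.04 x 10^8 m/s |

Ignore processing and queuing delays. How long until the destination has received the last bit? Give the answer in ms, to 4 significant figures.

8.610 ms

L = 512 × 8 = 4096 bits.
Transmission delay per hop = L/R = 4096/43800000 = 0.093516 ms; 4 hops → 0.374064 ms.
Propagation delays (d/s per hop): 0.00026, 8.07882, 0.0095, 0.147059 ms; sum = 8.23564 ms.
End-to-end = 8.610 ms.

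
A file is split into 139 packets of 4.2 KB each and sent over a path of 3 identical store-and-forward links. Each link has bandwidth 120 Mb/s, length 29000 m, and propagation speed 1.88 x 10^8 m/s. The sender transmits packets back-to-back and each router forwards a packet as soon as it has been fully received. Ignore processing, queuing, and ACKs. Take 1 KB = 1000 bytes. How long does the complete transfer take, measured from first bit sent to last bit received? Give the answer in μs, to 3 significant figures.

39900 μs

Per-hop transmission t_tx = L/R = 33600/120000000 = 280 μs.
Per-hop propagation t_prop = 29000/188000000 = 154.255 μs.
Pipeline fill: first packet needs 3·t_tx to clear all hops; remaining 138 packets each add one t_tx.
Total = (3+139-1)·t_tx + 3·t_prop = 141·280 + 3·154.255 = 39900 μs.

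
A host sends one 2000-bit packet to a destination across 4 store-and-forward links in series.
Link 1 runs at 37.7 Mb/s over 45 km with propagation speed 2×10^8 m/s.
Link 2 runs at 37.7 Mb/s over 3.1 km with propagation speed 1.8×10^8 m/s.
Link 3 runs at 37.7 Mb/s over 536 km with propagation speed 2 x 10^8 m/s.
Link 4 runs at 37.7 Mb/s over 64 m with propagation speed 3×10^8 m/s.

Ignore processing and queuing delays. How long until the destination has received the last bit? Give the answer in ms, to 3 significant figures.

Transmission delay per hop = L/R = 2000/37700000 = 0.0530504 ms; 4 hops → 0.212202 ms.
Propagation delays (d/s per hop): 0.225, 0.0172222, 2.68, 0.000213333 ms; sum = 2.92244 ms.
End-to-end = 3.13 ms.

3.13 ms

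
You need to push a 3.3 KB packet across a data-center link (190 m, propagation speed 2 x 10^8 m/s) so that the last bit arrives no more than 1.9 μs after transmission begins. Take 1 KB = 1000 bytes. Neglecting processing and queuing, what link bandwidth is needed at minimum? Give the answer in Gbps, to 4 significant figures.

L = 26400 bits.
Propagation delay = 190 / 200000000 = 0.95 μs.
Transmission budget = 1.9 − 0.95 = 0.95 μs.
R ≥ L / t_tx = 26400 bits / 9.5e-07 s = 27.79 Gbps.

27.79 Gbps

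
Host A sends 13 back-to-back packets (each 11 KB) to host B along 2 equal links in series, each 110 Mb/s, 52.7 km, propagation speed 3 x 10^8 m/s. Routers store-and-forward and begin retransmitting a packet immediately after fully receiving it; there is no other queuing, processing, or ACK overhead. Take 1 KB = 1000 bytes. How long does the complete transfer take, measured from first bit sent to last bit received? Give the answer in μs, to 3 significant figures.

Per-hop transmission t_tx = L/R = 88000/110000000 = 800 μs.
Per-hop propagation t_prop = 52700/300000000 = 175.667 μs.
Pipeline fill: first packet needs 2·t_tx to clear all hops; remaining 12 packets each add one t_tx.
Total = (2+13-1)·t_tx + 2·t_prop = 14·800 + 2·175.667 = 11600 μs.

11600 μs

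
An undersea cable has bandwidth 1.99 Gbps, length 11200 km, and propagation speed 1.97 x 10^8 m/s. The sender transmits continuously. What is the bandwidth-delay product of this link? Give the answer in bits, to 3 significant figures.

113000000 bits

Propagation delay = 11200000 / 197000000 = 0.0568528 s.
BDP = R × t_prop = 1990000000 × 0.0568528 = 113137000 bits.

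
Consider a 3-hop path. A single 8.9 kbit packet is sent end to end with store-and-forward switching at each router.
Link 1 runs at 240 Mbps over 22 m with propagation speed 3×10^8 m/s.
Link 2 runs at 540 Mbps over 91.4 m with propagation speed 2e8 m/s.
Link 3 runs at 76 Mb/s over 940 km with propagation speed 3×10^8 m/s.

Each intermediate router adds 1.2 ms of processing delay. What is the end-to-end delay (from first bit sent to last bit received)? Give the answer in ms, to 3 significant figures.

L = 8900 bits.
Transmission delays (L/R per hop): 0.0370833, 0.0164815, 0.117105 ms; sum = 0.17067 ms.
Propagation delays (d/s per hop): 7.33333e-05, 0.000457, 3.13333 ms; sum = 3.13386 ms.
Processing at 2 router(s): 2 × 1.2 ms = 2.4 ms.
End-to-end = 5.70 ms.

5.70 ms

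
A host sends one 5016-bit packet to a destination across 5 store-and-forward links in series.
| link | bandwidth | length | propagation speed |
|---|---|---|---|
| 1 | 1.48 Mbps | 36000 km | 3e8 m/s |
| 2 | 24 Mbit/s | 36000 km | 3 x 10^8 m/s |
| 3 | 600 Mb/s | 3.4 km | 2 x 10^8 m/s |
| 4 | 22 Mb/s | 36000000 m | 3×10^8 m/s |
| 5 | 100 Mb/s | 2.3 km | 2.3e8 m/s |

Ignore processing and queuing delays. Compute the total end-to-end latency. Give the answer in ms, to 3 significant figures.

364 ms

Transmission delays (L/R per hop): 3.38919, 0.209, 0.00836, 0.228, 0.05016 ms; sum = 3.88471 ms.
Propagation delays (d/s per hop): 120, 120, 0.017, 120, 0.01 ms; sum = 360.027 ms.
End-to-end = 364 ms.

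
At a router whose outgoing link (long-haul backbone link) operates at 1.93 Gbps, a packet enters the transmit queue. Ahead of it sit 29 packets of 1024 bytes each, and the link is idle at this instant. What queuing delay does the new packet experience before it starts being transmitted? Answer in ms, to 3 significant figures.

Each queued packet: L/R = 8192/1930000000 = 0.00424456 ms.
29 queued → 0.123092 ms.
Queuing delay = 0.123 ms.

0.123 ms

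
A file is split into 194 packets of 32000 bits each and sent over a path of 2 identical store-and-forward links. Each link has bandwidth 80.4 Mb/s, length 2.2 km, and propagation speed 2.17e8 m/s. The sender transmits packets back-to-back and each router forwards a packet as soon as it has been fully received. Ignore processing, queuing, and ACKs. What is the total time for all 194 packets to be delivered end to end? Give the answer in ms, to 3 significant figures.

Per-hop transmission t_tx = L/R = 32000/80400000 = 0.39801 ms.
Per-hop propagation t_prop = 2200/217000000 = 0.0101382 ms.
Pipeline fill: first packet needs 2·t_tx to clear all hops; remaining 193 packets each add one t_tx.
Total = (2+194-1)·t_tx + 2·t_prop = 195·0.39801 + 2·0.0101382 = 77.6 ms.

77.6 ms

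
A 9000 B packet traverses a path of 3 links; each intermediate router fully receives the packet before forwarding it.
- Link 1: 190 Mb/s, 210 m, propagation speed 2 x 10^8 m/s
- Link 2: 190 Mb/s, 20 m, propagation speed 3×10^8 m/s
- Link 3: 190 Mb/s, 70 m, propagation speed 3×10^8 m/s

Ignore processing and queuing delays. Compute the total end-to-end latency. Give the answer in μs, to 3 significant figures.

1140 μs

L = 9000 × 8 = 72000 bits.
Transmission delay per hop = L/R = 72000/190000000 = 378.947 μs; 3 hops → 1136.84 μs.
Propagation delays (d/s per hop): 1.05, 0.0666667, 0.233333 μs; sum = 1.35 μs.
End-to-end = 1140 μs.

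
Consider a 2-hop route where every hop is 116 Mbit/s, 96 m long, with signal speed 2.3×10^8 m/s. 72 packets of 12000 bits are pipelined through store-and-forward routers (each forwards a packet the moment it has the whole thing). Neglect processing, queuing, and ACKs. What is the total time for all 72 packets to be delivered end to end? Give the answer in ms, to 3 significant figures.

Per-hop transmission t_tx = L/R = 12000/116000000 = 0.103448 ms.
Per-hop propagation t_prop = 96/2.3e+08 = 0.000417391 ms.
Pipeline fill: first packet needs 2·t_tx to clear all hops; remaining 71 packets each add one t_tx.
Total = (2+72-1)·t_tx + 2·t_prop = 73·0.103448 + 2·0.000417391 = 7.55 ms.

7.55 ms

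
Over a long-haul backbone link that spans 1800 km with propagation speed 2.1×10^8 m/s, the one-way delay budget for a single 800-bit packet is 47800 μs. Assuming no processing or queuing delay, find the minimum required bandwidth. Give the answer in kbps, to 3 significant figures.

20.4 kbps

Propagation delay = 1800000 / 210000000 = 8571.43 μs.
Transmission budget = 47800 − 8571.43 = 39228.6 μs.
R ≥ L / t_tx = 800 bits / 0.0392286 s = 20.4 kbps.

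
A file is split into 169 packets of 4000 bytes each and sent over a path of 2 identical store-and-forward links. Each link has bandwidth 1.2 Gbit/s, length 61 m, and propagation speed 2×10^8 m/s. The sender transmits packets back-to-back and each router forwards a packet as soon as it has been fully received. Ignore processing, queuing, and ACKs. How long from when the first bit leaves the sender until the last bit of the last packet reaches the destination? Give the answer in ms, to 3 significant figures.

4.53 ms

Per-hop transmission t_tx = L/R = 32000/1200000000 = 0.0266667 ms.
Per-hop propagation t_prop = 61/200000000 = 0.000305 ms.
Pipeline fill: first packet needs 2·t_tx to clear all hops; remaining 168 packets each add one t_tx.
Total = (2+169-1)·t_tx + 2·t_prop = 170·0.0266667 + 2·0.000305 = 4.53 ms.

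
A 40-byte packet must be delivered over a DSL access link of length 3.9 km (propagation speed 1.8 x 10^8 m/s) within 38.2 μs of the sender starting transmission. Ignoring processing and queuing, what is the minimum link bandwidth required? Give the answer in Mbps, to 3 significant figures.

L = 320 bits.
Propagation delay = 3900 / 180000000 = 21.6667 μs.
Transmission budget = 38.2 − 21.6667 = 16.5333 μs.
R ≥ L / t_tx = 320 bits / 1.65333e-05 s = 19.4 Mbps.

19.4 Mbps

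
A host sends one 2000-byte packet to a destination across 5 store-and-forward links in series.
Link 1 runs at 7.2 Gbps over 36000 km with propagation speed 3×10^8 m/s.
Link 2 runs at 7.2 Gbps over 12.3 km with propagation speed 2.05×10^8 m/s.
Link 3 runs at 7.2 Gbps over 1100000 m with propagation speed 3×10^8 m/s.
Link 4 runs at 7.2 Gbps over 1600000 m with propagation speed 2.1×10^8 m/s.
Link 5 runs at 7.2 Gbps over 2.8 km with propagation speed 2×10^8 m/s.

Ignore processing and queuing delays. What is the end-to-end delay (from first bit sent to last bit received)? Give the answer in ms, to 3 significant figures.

L = 2000 × 8 = 16000 bits.
Transmission delay per hop = L/R = 16000/7200000000 = 0.00222222 ms; 5 hops → 0.0111111 ms.
Propagation delays (d/s per hop): 120, 0.06, 3.66667, 7.61905, 0.014 ms; sum = 131.36 ms.
End-to-end = 131 ms.

131 ms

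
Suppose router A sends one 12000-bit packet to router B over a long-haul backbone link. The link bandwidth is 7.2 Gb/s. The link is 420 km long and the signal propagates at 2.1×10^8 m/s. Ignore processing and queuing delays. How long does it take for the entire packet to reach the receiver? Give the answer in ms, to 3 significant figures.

2.00 ms

Transmission delay = L/R = 12000 / 7200000000 = 0.00166667 ms.
Propagation delay = d/s = 420000 m / 210000000 m/s = 2 ms.
Total = 2.00 ms.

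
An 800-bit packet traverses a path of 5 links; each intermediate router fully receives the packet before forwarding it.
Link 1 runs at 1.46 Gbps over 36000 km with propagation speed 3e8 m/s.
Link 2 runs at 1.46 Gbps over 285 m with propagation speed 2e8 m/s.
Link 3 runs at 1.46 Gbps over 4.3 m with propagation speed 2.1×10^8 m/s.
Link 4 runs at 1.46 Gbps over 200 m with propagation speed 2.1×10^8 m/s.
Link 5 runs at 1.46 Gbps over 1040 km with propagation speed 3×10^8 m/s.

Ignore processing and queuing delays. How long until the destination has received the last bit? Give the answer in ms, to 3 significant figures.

Transmission delay per hop = L/R = 800/1460000000 = 0.000547945 ms; 5 hops → 0.00273973 ms.
Propagation delays (d/s per hop): 120, 0.001425, 2.04762e-05, 0.000952381, 3.46667 ms; sum = 123.469 ms.
End-to-end = 123 ms.

123 ms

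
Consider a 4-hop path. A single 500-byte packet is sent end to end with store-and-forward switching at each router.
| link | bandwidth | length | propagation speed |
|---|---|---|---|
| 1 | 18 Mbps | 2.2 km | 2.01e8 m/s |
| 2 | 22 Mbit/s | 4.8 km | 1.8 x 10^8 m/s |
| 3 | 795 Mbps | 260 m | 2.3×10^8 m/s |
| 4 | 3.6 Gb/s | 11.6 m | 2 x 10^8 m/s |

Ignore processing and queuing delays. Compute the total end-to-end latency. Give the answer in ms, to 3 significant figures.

0.449 ms

L = 500 × 8 = 4000 bits.
Transmission delays (L/R per hop): 0.222222, 0.181818, 0.00503145, 0.00111111 ms; sum = 0.410183 ms.
Propagation delays (d/s per hop): 0.0109453, 0.0266667, 0.00113043, 5.8e-05 ms; sum = 0.0388004 ms.
End-to-end = 0.449 ms.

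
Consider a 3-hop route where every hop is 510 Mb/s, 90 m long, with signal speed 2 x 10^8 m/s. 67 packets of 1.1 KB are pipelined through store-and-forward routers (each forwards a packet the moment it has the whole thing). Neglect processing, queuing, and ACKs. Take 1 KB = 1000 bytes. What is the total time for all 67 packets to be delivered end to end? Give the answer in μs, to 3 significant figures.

1190 μs

Per-hop transmission t_tx = L/R = 8800/510000000 = 17.2549 μs.
Per-hop propagation t_prop = 90/200000000 = 0.45 μs.
Pipeline fill: first packet needs 3·t_tx to clear all hops; remaining 66 packets each add one t_tx.
Total = (3+67-1)·t_tx + 3·t_prop = 69·17.2549 + 3·0.45 = 1190 μs.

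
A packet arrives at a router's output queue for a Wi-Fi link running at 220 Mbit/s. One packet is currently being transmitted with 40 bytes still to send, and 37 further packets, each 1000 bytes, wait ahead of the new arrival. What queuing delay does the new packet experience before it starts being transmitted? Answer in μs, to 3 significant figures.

Each queued packet: L/R = 8000/220000000 = 36.3636 μs.
37 queued → 1345.45 μs.
Plus remaining 320 bits of current packet: 1.45455 μs.
Queuing delay = 1350 μs.

1350 μs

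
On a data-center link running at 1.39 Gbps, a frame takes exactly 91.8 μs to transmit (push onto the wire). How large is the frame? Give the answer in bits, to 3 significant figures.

L = R × t_tx = 1390000000 b/s × 9.18e-05 s = 127602 bits.

128000 bits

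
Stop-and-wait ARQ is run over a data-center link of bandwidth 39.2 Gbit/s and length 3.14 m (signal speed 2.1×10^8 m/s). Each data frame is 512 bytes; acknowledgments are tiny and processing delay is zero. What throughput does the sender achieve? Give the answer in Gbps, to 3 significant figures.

t_tx = L/R = 4096/39200000000 = 1.0449e-07 s.
t_prop = 3.14/210000000 = 1.49524e-08 s; RTT = 2.99048e-08 s.
Cycle = t_tx + RTT = 1.34395e-07 s.
Throughput = L / cycle = 4096 / 1.34395e-07 = 30.5 Gbps.

30.5 Gbps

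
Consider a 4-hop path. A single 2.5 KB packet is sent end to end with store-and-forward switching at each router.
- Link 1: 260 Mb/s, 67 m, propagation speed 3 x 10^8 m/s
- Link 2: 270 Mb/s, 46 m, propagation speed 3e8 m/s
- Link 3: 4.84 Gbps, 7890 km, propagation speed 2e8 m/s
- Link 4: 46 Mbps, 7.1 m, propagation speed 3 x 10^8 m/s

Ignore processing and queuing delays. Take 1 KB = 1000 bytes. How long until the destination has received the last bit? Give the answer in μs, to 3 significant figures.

40000 μs

L = 20000 bits.
Transmission delays (L/R per hop): 76.9231, 74.0741, 4.13223, 434.783 μs; sum = 589.912 μs.
Propagation delays (d/s per hop): 0.223333, 0.153333, 39450, 0.0236667 μs; sum = 39450.4 μs.
End-to-end = 40000 μs.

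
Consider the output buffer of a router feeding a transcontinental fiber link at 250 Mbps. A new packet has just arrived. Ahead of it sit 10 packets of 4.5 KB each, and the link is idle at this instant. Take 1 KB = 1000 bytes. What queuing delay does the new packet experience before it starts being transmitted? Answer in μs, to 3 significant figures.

1440 μs

Each queued packet: L/R = 36000/250000000 = 144 μs.
10 queued → 1440 μs.
Queuing delay = 1440 μs.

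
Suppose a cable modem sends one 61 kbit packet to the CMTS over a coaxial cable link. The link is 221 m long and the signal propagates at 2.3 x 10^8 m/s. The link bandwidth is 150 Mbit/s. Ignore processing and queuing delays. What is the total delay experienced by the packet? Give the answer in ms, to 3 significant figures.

L = 61000 bits.
Transmission delay = L/R = 61000 / 150000000 = 0.406667 ms.
Propagation delay = d/s = 221 m / 2.3e+08 m/s = 0.00096087 ms.
Total = 0.408 ms.

0.408 ms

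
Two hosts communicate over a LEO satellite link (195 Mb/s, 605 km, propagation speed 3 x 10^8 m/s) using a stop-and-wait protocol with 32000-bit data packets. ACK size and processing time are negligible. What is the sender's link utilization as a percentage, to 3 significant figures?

t_tx = L/R = 32000/195000000 = 0.000164103 s.
t_prop = 605000/300000000 = 0.00201667 s; RTT = 0.00403333 s.
Cycle = t_tx + RTT = 0.00419744 s.
Utilization = t_tx / cycle = 0.000164103/0.00419744 = 3.91 %.

3.91 %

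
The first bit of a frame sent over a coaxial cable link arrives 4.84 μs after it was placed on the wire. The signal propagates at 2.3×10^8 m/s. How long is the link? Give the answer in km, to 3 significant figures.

d = s × t_prop = 2.3e+08 × 4.84e-06 = 1.11 km.

1.11 km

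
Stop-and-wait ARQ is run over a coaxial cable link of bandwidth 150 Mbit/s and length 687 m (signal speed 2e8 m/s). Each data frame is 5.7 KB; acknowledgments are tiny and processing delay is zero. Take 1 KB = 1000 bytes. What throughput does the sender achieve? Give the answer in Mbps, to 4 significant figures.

146.7 Mbps

t_tx = L/R = 45600/150000000 = 0.000304 s.
t_prop = 687/200000000 = 3.435e-06 s; RTT = 6.87e-06 s.
Cycle = t_tx + RTT = 0.00031087 s.
Throughput = L / cycle = 45600 / 0.00031087 = 146.7 Mbps.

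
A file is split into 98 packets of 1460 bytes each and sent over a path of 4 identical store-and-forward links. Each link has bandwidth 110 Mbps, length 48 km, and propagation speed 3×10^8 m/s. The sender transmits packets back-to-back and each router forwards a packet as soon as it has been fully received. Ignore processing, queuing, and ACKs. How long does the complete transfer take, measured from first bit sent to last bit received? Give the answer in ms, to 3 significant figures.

Per-hop transmission t_tx = L/R = 11680/110000000 = 0.106182 ms.
Per-hop propagation t_prop = 48000/300000000 = 0.16 ms.
Pipeline fill: first packet needs 4·t_tx to clear all hops; remaining 97 packets each add one t_tx.
Total = (4+98-1)·t_tx + 4·t_prop = 101·0.106182 + 4·0.16 = 11.4 ms.

11.4 ms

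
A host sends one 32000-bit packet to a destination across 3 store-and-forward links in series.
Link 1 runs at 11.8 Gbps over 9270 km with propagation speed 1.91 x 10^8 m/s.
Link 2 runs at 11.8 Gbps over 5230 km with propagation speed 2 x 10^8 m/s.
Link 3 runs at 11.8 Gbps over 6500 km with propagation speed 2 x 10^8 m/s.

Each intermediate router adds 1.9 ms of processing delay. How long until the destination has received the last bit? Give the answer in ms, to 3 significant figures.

Transmission delay per hop = L/R = 32000/11800000000 = 0.00271186 ms; 3 hops → 0.00813559 ms.
Propagation delays (d/s per hop): 48.534, 26.15, 32.5 ms; sum = 107.184 ms.
Processing at 2 router(s): 2 × 1.9 ms = 3.8 ms.
End-to-end = 111 ms.

111 ms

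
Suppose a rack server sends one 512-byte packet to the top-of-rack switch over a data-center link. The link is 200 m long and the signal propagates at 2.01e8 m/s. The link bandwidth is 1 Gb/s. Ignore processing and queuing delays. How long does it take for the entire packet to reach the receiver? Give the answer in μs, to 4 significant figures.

5.091 μs

L = 512 × 8 = 4096 bits.
Transmission delay = L/R = 4096 / 1000000000 = 4.096 μs.
Propagation delay = d/s = 200 m / 2.01e+08 m/s = 0.995025 μs.
Total = 5.091 μs.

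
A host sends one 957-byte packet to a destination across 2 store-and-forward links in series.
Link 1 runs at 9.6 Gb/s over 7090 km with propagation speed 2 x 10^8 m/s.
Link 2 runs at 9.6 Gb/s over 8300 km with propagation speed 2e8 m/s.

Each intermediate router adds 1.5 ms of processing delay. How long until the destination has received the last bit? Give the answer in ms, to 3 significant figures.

L = 957 × 8 = 7656 bits.
Transmission delay per hop = L/R = 7656/9600000000 = 0.0007975 ms; 2 hops → 0.001595 ms.
Propagation delays (d/s per hop): 35.45, 41.5 ms; sum = 76.95 ms.
Processing at 1 router(s): 1 × 1.5 ms = 1.5 ms.
End-to-end = 78.5 ms.

78.5 ms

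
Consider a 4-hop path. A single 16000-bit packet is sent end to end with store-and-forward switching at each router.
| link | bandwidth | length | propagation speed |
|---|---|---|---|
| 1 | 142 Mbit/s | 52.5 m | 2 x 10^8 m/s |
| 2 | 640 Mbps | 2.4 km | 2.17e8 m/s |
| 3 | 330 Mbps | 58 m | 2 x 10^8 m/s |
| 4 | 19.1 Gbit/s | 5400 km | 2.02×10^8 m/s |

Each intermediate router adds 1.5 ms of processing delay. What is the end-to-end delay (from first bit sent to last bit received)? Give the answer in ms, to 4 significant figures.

Transmission delays (L/R per hop): 0.112676, 0.025, 0.0484848, 0.000837696 ms; sum = 0.186999 ms.
Propagation delays (d/s per hop): 0.0002625, 0.0110599, 0.00029, 26.7327 ms; sum = 26.7443 ms.
Processing at 3 router(s): 3 × 1.5 ms = 4.5 ms.
End-to-end = 31.43 ms.

31.43 ms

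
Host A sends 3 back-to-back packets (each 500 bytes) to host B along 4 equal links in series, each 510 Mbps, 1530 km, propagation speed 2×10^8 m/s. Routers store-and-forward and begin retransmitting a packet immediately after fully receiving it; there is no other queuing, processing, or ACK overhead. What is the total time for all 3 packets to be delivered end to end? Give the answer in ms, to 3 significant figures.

30.6 ms

Per-hop transmission t_tx = L/R = 4000/510000000 = 0.00784314 ms.
Per-hop propagation t_prop = 1530000/200000000 = 7.65 ms.
Pipeline fill: first packet needs 4·t_tx to clear all hops; remaining 2 packets each add one t_tx.
Total = (4+3-1)·t_tx + 4·t_prop = 6·0.00784314 + 4·7.65 = 30.6 ms.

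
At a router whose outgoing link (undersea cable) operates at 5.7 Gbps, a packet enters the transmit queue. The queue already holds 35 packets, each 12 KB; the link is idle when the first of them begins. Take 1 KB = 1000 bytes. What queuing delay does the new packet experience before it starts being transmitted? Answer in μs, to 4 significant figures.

589.5 μs

Each queued packet: L/R = 96000/5700000000 = 16.8421 μs.
35 queued → 589.474 μs.
Queuing delay = 589.5 μs.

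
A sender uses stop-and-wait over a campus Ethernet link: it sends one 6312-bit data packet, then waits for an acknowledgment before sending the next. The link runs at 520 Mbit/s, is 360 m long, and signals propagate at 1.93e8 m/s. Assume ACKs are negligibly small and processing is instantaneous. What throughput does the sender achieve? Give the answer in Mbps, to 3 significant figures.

398 Mbps

t_tx = L/R = 6312/520000000 = 1.21385e-05 s.
t_prop = 360/193000000 = 1.86528e-06 s; RTT = 3.73057e-06 s.
Cycle = t_tx + RTT = 1.5869e-05 s.
Throughput = L / cycle = 6312 / 1.5869e-05 = 398 Mbps.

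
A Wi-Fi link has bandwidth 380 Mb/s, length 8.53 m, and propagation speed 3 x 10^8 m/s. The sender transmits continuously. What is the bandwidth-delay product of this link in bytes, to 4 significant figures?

Propagation delay = 8.53 / 300000000 = 2.84333e-08 s.
BDP = R × t_prop = 380000000 × 2.84333e-08 = 10.8047 bits.
In bytes: 10.8047/8 = 1.351 bytes.

1.351 bytes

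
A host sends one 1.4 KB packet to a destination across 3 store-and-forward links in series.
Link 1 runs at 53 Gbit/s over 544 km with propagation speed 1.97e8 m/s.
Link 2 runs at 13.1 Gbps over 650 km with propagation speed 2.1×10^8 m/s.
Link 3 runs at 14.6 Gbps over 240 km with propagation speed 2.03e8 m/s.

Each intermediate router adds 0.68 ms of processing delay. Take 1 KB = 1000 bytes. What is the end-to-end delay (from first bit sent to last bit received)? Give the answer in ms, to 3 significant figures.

8.40 ms

L = 11200 bits.
Transmission delays (L/R per hop): 0.000211321, 0.000854962, 0.000767123 ms; sum = 0.00183341 ms.
Propagation delays (d/s per hop): 2.76142, 3.09524, 1.18227 ms; sum = 7.03893 ms.
Processing at 2 router(s): 2 × 0.68 ms = 1.36 ms.
End-to-end = 8.40 ms.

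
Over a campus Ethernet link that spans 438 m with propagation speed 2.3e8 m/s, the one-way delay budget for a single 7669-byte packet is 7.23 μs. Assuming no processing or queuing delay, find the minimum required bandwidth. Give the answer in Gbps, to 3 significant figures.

L = 61352 bits.
Propagation delay = 438 / 2.3e+08 = 1.90435 μs.
Transmission budget = 7.23 − 1.90435 = 5.32565 μs.
R ≥ L / t_tx = 61352 bits / 5.32565e-06 s = 11.5 Gbps.

11.5 Gbps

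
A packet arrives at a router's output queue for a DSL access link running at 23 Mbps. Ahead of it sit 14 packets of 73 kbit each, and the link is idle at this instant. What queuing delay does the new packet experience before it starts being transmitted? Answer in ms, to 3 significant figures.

Each queued packet: L/R = 73000/23000000 = 3.17391 ms.
14 queued → 44.4348 ms.
Queuing delay = 44.4 ms.

44.4 ms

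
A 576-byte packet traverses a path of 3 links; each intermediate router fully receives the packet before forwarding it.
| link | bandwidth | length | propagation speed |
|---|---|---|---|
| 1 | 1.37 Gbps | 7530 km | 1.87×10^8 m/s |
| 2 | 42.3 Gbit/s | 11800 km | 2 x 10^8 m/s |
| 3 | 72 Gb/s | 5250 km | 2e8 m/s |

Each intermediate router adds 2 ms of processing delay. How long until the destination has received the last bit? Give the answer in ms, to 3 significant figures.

130 ms

L = 576 × 8 = 4608 bits.
Transmission delays (L/R per hop): 0.0033635, 0.000108936, 6.4e-05 ms; sum = 0.00353644 ms.
Propagation delays (d/s per hop): 40.2674, 59, 26.25 ms; sum = 125.517 ms.
Processing at 2 router(s): 2 × 2 ms = 4 ms.
End-to-end = 130 ms.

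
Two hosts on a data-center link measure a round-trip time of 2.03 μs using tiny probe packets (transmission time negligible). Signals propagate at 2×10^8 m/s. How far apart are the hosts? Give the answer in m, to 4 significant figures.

203.0 m

One-way propagation = RTT/2 = 1.015 μs.
d = s × t = 200000000 × 1.015e-06 = 203.0 m.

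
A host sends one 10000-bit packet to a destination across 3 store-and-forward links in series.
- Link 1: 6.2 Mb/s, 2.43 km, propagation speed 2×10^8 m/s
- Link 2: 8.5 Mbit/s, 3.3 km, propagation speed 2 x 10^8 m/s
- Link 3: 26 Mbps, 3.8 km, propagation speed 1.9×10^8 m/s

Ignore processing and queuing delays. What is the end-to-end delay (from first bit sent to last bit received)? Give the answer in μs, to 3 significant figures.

3220 μs

Transmission delays (L/R per hop): 1612.9, 1176.47, 384.615 μs; sum = 3173.99 μs.
Propagation delays (d/s per hop): 12.15, 16.5, 20 μs; sum = 48.65 μs.
End-to-end = 3220 μs.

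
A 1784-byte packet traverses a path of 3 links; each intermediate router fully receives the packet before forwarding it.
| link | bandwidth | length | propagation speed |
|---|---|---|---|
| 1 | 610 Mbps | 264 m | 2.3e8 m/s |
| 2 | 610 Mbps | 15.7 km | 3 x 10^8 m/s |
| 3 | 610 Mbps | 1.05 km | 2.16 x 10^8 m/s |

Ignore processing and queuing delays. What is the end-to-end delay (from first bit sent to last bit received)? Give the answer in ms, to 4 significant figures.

0.1285 ms

L = 1784 × 8 = 14272 bits.
Transmission delay per hop = L/R = 14272/610000000 = 0.0233967 ms; 3 hops → 0.0701902 ms.
Propagation delays (d/s per hop): 0.00114783, 0.0523333, 0.00486111 ms; sum = 0.0583423 ms.
End-to-end = 0.1285 ms.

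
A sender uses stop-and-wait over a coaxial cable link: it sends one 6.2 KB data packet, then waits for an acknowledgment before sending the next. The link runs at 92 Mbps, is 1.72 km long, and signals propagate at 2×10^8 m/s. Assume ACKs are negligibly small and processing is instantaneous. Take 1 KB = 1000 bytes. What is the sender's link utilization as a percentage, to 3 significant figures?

t_tx = L/R = 49600/92000000 = 0.00053913 s.
t_prop = 1720/200000000 = 8.6e-06 s; RTT = 1.72e-05 s.
Cycle = t_tx + RTT = 0.00055633 s.
Utilization = t_tx / cycle = 0.00053913/0.00055633 = 96.9 %.

96.9 %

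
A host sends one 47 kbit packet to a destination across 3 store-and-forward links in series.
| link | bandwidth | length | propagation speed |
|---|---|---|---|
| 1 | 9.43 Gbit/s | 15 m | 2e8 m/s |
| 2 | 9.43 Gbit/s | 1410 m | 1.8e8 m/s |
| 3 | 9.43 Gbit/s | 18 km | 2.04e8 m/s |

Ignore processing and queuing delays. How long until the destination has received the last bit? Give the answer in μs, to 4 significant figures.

L = 47000 bits.
Transmission delay per hop = L/R = 47000/9430000000 = 4.98409 μs; 3 hops → 14.9523 μs.
Propagation delays (d/s per hop): 0.075, 7.83333, 88.2353 μs; sum = 96.1436 μs.
End-to-end = 111.1 μs.

111.1 μs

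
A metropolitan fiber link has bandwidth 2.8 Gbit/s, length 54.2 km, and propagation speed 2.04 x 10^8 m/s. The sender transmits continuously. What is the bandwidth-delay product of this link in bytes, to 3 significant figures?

93000 bytes

Propagation delay = 54200 / 204000000 = 0.000265686 s.
BDP = R × t_prop = 2800000000 × 0.000265686 = 743922 bits.
In bytes: 743922/8 = 93000 bytes.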